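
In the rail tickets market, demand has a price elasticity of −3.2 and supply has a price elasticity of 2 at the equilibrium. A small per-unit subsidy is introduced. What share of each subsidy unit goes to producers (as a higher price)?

For a small subsidy around the equilibrium, the benefit split depends on the relative slopes, which at a point are proportional to the elasticities.
Buyer share = εs/(εs + |εd|) = 2/(2 + 3.2) = 5/13; seller share = |εd|/(εs + |εd|) = 8/13.
So producers capture 8/13 of the subsidy.

Producer share = 8/13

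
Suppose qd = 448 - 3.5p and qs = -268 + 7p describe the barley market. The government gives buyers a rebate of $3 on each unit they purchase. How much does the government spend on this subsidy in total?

Government cost = $649

Pre-subsidy: 448 - 3.5p = -268 + 7p gives p* = 1432/21, q* = 628/3.
With the rebate, buyers effectively pay pb = ps − 3, where ps is the price sellers receive.
Demand in terms of ps becomes qd = 448 − 3.5(ps − 3) = 458.5 - 3.5ps. Setting this equal to supply: 458.5 - 3.5ps = -268 + 7ps, so ps = 1453/21.
Buyers pay pb = 1453/21 − 3 = 1390/21; q' = -268 + 7·(1453/21) = 649/3.
Government outlay = subsidy × quantity = 3 × 649/3 = 649.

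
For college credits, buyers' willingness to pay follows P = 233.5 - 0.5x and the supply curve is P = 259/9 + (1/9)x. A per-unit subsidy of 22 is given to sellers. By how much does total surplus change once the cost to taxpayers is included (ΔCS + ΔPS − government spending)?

Pre-subsidy: 233.5 - 0.5x = 259/9 + (1/9)x gives x* = 335 and P* = 66.
With the subsidy, sellers receive Ps = Pb + 22 for each unit, where Pb is the price buyers pay.
On the curves, Pb = 233.5 - 0.5x and Ps = 259/9 + (1/9)x; the wedge Ps − Pb = 22 gives 259/9 + (1/9)x − (233.5 - 0.5x) = 22, so x' = 371.
Then Pb = 233.5 − 0.5·371 = 48 and Ps = 259/9 + (1/9)·371 = 70.
ΔCS = ½(335 + 371)(66 − 48) = 6354; ΔPS = ½(335 + 371)(70 − 66) = 1412.
Government spending = 22 × 371 = 8162.
Net change = 6354 + 1412 − 8162 = -396. The loss equals the DWL triangle ½·22·36.

Net change in total surplus = -396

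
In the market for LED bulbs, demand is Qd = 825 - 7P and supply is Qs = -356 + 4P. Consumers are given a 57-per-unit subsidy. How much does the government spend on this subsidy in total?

Government cost = 137028/11

Pre-subsidy: 825 - 7P = -356 + 4P gives P* = 1181/11, Q* = 808/11.
With the rebate, buyers effectively pay Pb = Ps − 57, where Ps is the price sellers receive.
Demand in terms of Ps becomes Qd = 825 − 7(Ps − 57) = 1224 - 7Ps. Setting this equal to supply: 1224 - 7Ps = -356 + 4Ps, so Ps = 1580/11.
Buyers pay Pb = 1580/11 − 57 = 953/11; Q' = -356 + 4·(1580/11) = 2404/11.
Government outlay = subsidy × quantity = 57 × 2404/11 = 137028/11.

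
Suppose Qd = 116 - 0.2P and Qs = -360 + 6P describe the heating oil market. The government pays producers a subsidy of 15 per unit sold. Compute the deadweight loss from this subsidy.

Pre-subsidy: 116 - 0.2P = -360 + 6P gives P* = 2380/31, Q* = 3120/31.
With the subsidy, sellers receive Ps = Pb + 15 for each unit, where Pb is the price buyers pay.
Supply in terms of Pb becomes Qs = -360 + 6(Pb + 15) = -270 + 6Pb. Setting this equal to demand: 116 - 0.2Pb = -270 + 6Pb, so Pb = 1930/31.
Sellers receive Ps = 1930/31 + 15 = 2395/31; Q' = 116 − 0.2·(1930/31) = 3210/31.
The subsidy expands output by 3210/31 − 3120/31 = 90/31 past the efficient level; on those units the gap between marginal cost and willingness to pay runs from 0 up to 15.
DWL = ½ × 15 × 90/31 = 675/31.

Deadweight loss = 675/31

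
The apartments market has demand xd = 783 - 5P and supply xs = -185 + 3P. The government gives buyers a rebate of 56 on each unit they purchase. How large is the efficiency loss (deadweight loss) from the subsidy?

Deadweight loss = 2940

Pre-subsidy: 783 - 5P = -185 + 3P gives P* = 121, x* = 178.
With the rebate, buyers effectively pay Pb = Ps − 56, where Ps is the price sellers receive.
Demand in terms of Ps becomes xd = 783 − 5(Ps − 56) = 1063 - 5Ps. Setting this equal to supply: 1063 - 5Ps = -185 + 3Ps, so Ps = 156.
Buyers pay Pb = 156 − 56 = 100; x' = -185 + 3·156 = 283.
The subsidy expands output by 283 − 178 = 105 past the efficient level; on those units the gap between marginal cost and willingness to pay runs from 0 up to 56.
DWL = ½ × 56 × 105 = 2940.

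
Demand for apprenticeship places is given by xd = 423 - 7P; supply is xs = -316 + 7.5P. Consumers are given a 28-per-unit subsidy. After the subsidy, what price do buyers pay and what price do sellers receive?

Buyers pay 1058/29; sellers receive 1870/29

Pre-subsidy: 423 - 7P = -316 + 7.5P gives P* = 1478/29, x* = 1921/29.
With the rebate, buyers effectively pay Pb = Ps − 28, where Ps is the price sellers receive.
Demand in terms of Ps becomes xd = 423 − 7(Ps − 28) = 619 - 7Ps. Setting this equal to supply: 619 - 7Ps = -316 + 7.5Ps, so Ps = 1870/29.
Buyers pay Pb = 1870/29 − 28 = 1058/29; x' = -316 + 7.5·(1870/29) = 4861/29.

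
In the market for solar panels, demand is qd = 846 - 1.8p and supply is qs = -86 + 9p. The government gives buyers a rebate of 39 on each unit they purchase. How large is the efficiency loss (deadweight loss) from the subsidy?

Pre-subsidy: 846 - 1.8p = -86 + 9p gives p* = 2330/27, q* = 2072/3.
With the rebate, buyers effectively pay pb = ps − 39, where ps is the price sellers receive.
Demand in terms of ps becomes qd = 846 − 1.8(ps − 39) = 916.2 - 1.8ps. Setting this equal to supply: 916.2 - 1.8ps = -86 + 9ps, so ps = 5011/54.
Buyers pay pb = 5011/54 − 39 = 2905/54; q' = -86 + 9·(5011/54) = 4495/6.
The subsidy expands output by 4495/6 − 2072/3 = 58.5 past the efficient level; on those units the gap between marginal cost and willingness to pay runs from 0 up to 39.
DWL = ½ × 39 × 58.5 = 1140.75.

Deadweight loss = 1140.75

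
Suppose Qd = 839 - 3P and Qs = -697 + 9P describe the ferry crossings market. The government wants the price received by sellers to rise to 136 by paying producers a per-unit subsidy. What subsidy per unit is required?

At a seller price of 136, quantity supplied is -697 + 9·136 = 527.
Buyers absorb 527 only when they pay Pb with 839 − 3·Pb = 527, i.e. Pb = 104.
s = Ps − Pb = 136 − 104 = 32.

Required subsidy s = 32 per unit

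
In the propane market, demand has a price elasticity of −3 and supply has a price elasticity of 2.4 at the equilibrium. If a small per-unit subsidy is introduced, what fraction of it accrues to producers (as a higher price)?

For a small subsidy around the equilibrium, the benefit split depends on the relative slopes, which at a point are proportional to the elasticities.
Buyer share = εs/(εs + |εd|) = 2.4/(2.4 + 3) = 4/9; seller share = |εd|/(εs + |εd|) = 5/9.
So producers capture 5/9 of the subsidy.

Producer share = 5/9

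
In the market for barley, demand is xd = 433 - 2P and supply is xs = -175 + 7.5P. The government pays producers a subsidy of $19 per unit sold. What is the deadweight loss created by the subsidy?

Deadweight loss = $285

Pre-subsidy: 433 - 2P = -175 + 7.5P gives P* = 64, x* = 305.
With the subsidy, sellers receive Ps = Pb + 19 for each unit, where Pb is the price buyers pay.
Supply in terms of Pb becomes xs = -175 + 7.5(Pb + 19) = -32.5 + 7.5Pb. Setting this equal to demand: 433 - 2Pb = -32.5 + 7.5Pb, so Pb = 49.
Sellers receive Ps = 49 + 19 = 68; x' = 433 − 2·49 = 335.
The subsidy expands output by 335 − 305 = 30 past the efficient level; on those units the gap between marginal cost and willingness to pay runs from 0 up to 19.
DWL = ½ × 19 × 30 = 285.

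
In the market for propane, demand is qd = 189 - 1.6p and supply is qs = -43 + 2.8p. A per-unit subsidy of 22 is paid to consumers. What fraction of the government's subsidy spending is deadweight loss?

DWL / government spending = 616/6987

Pre-subsidy: 189 - 1.6p = -43 + 2.8p gives p* = 580/11, q* = 1151/11.
With the rebate, buyers effectively pay pb = ps − 22, where ps is the price sellers receive.
Demand in terms of ps becomes qd = 189 − 1.6(ps − 22) = 224.2 - 1.6ps. Setting this equal to supply: 224.2 - 1.6ps = -43 + 2.8ps, so ps = 668/11.
Buyers pay pb = 668/11 − 22 = 426/11; q' = -43 + 2.8·(668/11) = 6987/55.
ΔCS = ½(1151/11 + 6987/55)(580/11 − 426/11) = 89194/55; ΔPS = ½(1151/11 + 6987/55)(668/11 − 580/11) = 50968/55.
Government spending = 22 × 6987/55 = 2794.8.
DWL = ½ × 22 × (6987/55 − 1151/11) = 246.4; fraction = 246.4 / 2794.8 = 616/6987.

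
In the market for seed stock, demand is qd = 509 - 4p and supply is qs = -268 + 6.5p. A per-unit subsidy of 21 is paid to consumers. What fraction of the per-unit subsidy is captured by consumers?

Pre-subsidy: 509 - 4p = -268 + 6.5p gives p* = 74, q* = 213.
With the rebate, buyers effectively pay pb = ps − 21, where ps is the price sellers receive.
Demand in terms of ps becomes qd = 509 − 4(ps − 21) = 593 - 4ps. Setting this equal to supply: 593 - 4ps = -268 + 6.5ps, so ps = 82.
Buyers pay pb = 82 − 21 = 61; q' = -268 + 6.5·82 = 265.
Buyers' price falls by p* − pb = 74 − 61 = 13; sellers' price rises by ps − p* = 82 − 74 = 8.
So consumers capture 13/21 = 13/21 of each unit of subsidy.

Consumer share = 13/21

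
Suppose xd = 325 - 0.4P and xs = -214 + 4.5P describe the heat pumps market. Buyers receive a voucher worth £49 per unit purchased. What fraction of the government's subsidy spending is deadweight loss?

DWL / government spending = 9/299

Pre-subsidy: 325 - 0.4P = -214 + 4.5P gives P* = 110, x* = 281.
With the rebate, buyers effectively pay Pb = Ps − 49, where Ps is the price sellers receive.
Demand in terms of Ps becomes xd = 325 − 0.4(Ps − 49) = 344.6 - 0.4Ps. Setting this equal to supply: 344.6 - 0.4Ps = -214 + 4.5Ps, so Ps = 114.
Buyers pay Pb = 114 − 49 = 65; x' = -214 + 4.5·114 = 299.
ΔCS = ½(281 + 299)(110 − 65) = 13050; ΔPS = ½(281 + 299)(114 − 110) = 1160.
Government spending = 49 × 299 = 14651.
DWL = ½ × 49 × (299 − 281) = 441; fraction = 441 / 14651 = 9/299.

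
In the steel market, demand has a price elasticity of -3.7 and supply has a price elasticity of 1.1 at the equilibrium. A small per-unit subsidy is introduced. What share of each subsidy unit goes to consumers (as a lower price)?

Consumer share = 11/48

For a small subsidy around the equilibrium, the benefit split depends on the relative slopes, which at a point are proportional to the elasticities.
Buyer share = εs/(εs + |εd|) = 1.1/(1.1 + 3.7) = 11/48; seller share = |εd|/(εs + |εd|) = 37/48.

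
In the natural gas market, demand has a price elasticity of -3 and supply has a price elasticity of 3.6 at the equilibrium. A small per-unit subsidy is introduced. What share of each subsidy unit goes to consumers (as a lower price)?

For a small subsidy around the equilibrium, the benefit split depends on the relative slopes, which at a point are proportional to the elasticities.
Buyer share = εs/(εs + |εd|) = 3.6/(3.6 + 3) = 6/11; seller share = |εd|/(εs + |εd|) = 5/11.

Consumer share = 6/11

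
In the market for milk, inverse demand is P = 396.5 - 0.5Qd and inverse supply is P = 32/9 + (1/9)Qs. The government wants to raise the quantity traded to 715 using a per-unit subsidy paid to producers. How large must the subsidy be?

At Q = 715, from the demand curve buyers pay Pb = 396.5 − 0.5·715 = 39; from the supply curve sellers need Ps = 32/9 + (1/9)·715 = 83.
The subsidy must fill the gap: s = Ps − Pb = 83 − 39 = 44.

Required subsidy s = 44 per unit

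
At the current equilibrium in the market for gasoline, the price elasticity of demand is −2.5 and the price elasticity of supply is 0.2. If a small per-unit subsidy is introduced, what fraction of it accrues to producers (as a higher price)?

For a small subsidy around the equilibrium, the benefit split depends on the relative slopes, which at a point are proportional to the elasticities.
Buyer share = εs/(εs + |εd|) = 0.2/(0.2 + 2.5) = 2/27; seller share = |εd|/(εs + |εd|) = 25/27.
So producers capture 25/27 of the subsidy.

Producer share = 25/27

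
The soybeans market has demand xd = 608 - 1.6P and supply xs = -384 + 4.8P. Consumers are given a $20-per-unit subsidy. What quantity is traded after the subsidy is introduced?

x' = 384

Pre-subsidy: 608 - 1.6P = -384 + 4.8P gives P* = 155, x* = 360.
With the rebate, buyers effectively pay Pb = Ps − 20, where Ps is the price sellers receive.
Demand in terms of Ps becomes xd = 608 − 1.6(Ps − 20) = 640 - 1.6Ps. Setting this equal to supply: 640 - 1.6Ps = -384 + 4.8Ps, so Ps = 160.
Buyers pay Pb = 160 − 20 = 140; x' = -384 + 4.8·160 = 384.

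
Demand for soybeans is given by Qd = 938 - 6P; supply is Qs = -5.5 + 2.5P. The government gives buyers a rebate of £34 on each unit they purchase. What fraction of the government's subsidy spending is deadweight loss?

DWL / government spending = 15/166

Pre-subsidy: 938 - 6P = -5.5 + 2.5P gives P* = 111, Q* = 272.
With the rebate, buyers effectively pay Pb = Ps − 34, where Ps is the price sellers receive.
Demand in terms of Ps becomes Qd = 938 − 6(Ps − 34) = 1142 - 6Ps. Setting this equal to supply: 1142 - 6Ps = -5.5 + 2.5Ps, so Ps = 135.
Buyers pay Pb = 135 − 34 = 101; Q' = -5.5 + 2.5·135 = 332.
ΔCS = ½(272 + 332)(111 − 101) = 3020; ΔPS = ½(272 + 332)(135 − 111) = 7248.
Government spending = 34 × 332 = 11288.
DWL = ½ × 34 × (332 − 272) = 1020; fraction = 1020 / 11288 = 15/166.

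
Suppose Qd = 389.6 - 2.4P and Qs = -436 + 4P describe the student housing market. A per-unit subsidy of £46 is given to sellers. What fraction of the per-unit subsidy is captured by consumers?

Pre-subsidy: 389.6 - 2.4P = -436 + 4P gives P* = 129, Q* = 80.
With the subsidy, sellers receive Ps = Pb + 46 for each unit, where Pb is the price buyers pay.
Supply in terms of Pb becomes Qs = -436 + 4(Pb + 46) = -252 + 4Pb. Setting this equal to demand: 389.6 - 2.4Pb = -252 + 4Pb, so Pb = 100.25.
Sellers receive Ps = 100.25 + 46 = 146.25; Q' = 389.6 − 2.4·100.25 = 149.
Buyers' price falls by P* − Pb = 129 − 100.25 = 28.75; sellers' price rises by Ps − P* = 146.25 − 129 = 17.25.
So consumers capture 28.75/46 = 0.625 of each unit of subsidy.

Consumer share = 0.625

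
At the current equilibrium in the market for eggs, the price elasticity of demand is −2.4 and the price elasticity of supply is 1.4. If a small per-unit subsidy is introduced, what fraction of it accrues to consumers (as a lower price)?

For a small subsidy around the equilibrium, the benefit split depends on the relative slopes, which at a point are proportional to the elasticities.
Buyer share = εs/(εs + |εd|) = 1.4/(1.4 + 2.4) = 7/19; seller share = |εd|/(εs + |εd|) = 12/19.

Consumer share = 7/19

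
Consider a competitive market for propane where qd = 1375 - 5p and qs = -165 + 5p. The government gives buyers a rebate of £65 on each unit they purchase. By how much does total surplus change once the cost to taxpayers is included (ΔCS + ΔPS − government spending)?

Net change in total surplus = -£5281.25

Pre-subsidy: 1375 - 5p = -165 + 5p gives p* = 154, q* = 605.
With the rebate, buyers effectively pay pb = ps − 65, where ps is the price sellers receive.
Demand in terms of ps becomes qd = 1375 − 5(ps − 65) = 1700 - 5ps. Setting this equal to supply: 1700 - 5ps = -165 + 5ps, so ps = 186.5.
Buyers pay pb = 186.5 − 65 = 121.5; q' = -165 + 5·186.5 = 767.5.
ΔCS = ½(605 + 767.5)(154 − 121.5) = 22303.125; ΔPS = ½(605 + 767.5)(186.5 − 154) = 22303.125.
Government spending = 65 × 767.5 = 49887.5.
Net change = 22303.125 + 22303.125 − 49887.5 = -5281.25. The loss equals the DWL triangle ½·65·162.5.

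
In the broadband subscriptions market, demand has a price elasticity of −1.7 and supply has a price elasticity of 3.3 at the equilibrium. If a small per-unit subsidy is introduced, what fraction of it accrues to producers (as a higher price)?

For a small subsidy around the equilibrium, the benefit split depends on the relative slopes, which at a point are proportional to the elasticities.
Buyer share = εs/(εs + |εd|) = 3.3/(3.3 + 1.7) = 0.66; seller share = |εd|/(εs + |εd|) = 0.34.
So producers capture 0.34 of the subsidy.

Producer share = 0.34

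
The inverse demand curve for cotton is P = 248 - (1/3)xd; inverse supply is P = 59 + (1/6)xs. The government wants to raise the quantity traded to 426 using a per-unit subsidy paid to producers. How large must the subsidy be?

At x = 426, from the demand curve buyers pay Pb = 248 − (1/3)·426 = 106; from the supply curve sellers need Ps = 59 + (1/6)·426 = 130.
The subsidy must fill the gap: s = Ps − Pb = 130 − 106 = 24.

Required subsidy s = 24 per unit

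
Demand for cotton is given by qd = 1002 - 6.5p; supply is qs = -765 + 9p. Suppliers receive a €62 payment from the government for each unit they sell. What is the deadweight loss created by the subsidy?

Deadweight loss = €7254

Pre-subsidy: 1002 - 6.5p = -765 + 9p gives p* = 114, q* = 261.
With the subsidy, sellers receive ps = pb + 62 for each unit, where pb is the price buyers pay.
Supply in terms of pb becomes qs = -765 + 9(pb + 62) = -207 + 9pb. Setting this equal to demand: 1002 - 6.5pb = -207 + 9pb, so pb = 78.
Sellers receive ps = 78 + 62 = 140; q' = 1002 − 6.5·78 = 495.
The subsidy expands output by 495 − 261 = 234 past the efficient level; on those units the gap between marginal cost and willingness to pay runs from 0 up to 62.
DWL = ½ × 62 × 234 = 7254.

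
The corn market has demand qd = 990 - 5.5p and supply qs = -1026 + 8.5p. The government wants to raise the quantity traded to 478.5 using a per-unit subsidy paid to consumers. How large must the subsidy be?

Required subsidy s = 84 per unit

At q = 478.5, invert demand for the buyer price: pb = (990 − 478.5)/5.5 = 93; invert supply for the seller price: ps = (478.5 − (-1026))/8.5 = 177.
The subsidy must fill the gap: s = ps − pb = 177 − 93 = 84.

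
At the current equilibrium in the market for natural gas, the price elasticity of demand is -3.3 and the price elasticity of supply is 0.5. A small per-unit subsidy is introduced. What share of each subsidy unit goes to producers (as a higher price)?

Producer share = 33/38

For a small subsidy around the equilibrium, the benefit split depends on the relative slopes, which at a point are proportional to the elasticities.
Buyer share = εs/(εs + |εd|) = 0.5/(0.5 + 3.3) = 5/38; seller share = |εd|/(εs + |εd|) = 33/38.
So producers capture 33/38 of the subsidy.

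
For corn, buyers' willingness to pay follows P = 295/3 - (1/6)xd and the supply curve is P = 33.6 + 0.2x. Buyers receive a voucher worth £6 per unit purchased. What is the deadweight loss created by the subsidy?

Deadweight loss = 540/11

Pre-subsidy: 295/3 - (1/6)x = 33.6 + 0.2x gives x* = 1942/11 and P* = 758/11.
With the rebate, buyers effectively pay Pb = Ps − 6, where Ps is the price sellers receive.
On the curves, Pb = 295/3 - (1/6)x and Ps = 33.6 + 0.2x; the wedge Ps − Pb = 6 gives 33.6 + 0.2x − (295/3 - (1/6)x) = 6, so x' = 2122/11.
Then Pb = 295/3 − (1/6)·(2122/11) = 728/11 and Ps = 33.6 + 0.2·(2122/11) = 794/11.
The subsidy expands output by 2122/11 − 1942/11 = 180/11 past the efficient level; on those units the gap between marginal cost and willingness to pay runs from 0 up to 6.
DWL = ½ × 6 × 180/11 = 540/11.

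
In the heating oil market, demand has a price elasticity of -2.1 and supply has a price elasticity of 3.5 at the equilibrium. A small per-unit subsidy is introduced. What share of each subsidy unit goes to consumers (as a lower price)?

Consumer share = 0.625

For a small subsidy around the equilibrium, the benefit split depends on the relative slopes, which at a point are proportional to the elasticities.
Buyer share = εs/(εs + |εd|) = 3.5/(3.5 + 2.1) = 0.625; seller share = |εd|/(εs + |εd|) = 0.375.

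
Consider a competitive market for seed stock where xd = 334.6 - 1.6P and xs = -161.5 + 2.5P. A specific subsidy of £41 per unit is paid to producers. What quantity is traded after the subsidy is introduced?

Pre-subsidy: 334.6 - 1.6P = -161.5 + 2.5P gives P* = 121, x* = 141.
With the subsidy, sellers receive Ps = Pb + 41 for each unit, where Pb is the price buyers pay.
Supply in terms of Pb becomes xs = -161.5 + 2.5(Pb + 41) = -59 + 2.5Pb. Setting this equal to demand: 334.6 - 1.6Pb = -59 + 2.5Pb, so Pb = 96.
Sellers receive Ps = 96 + 41 = 137; x' = 334.6 − 1.6·96 = 181.

x' = 181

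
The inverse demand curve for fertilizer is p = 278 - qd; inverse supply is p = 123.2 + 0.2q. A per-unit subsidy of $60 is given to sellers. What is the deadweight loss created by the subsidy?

Pre-subsidy: 278 - q = 123.2 + 0.2q gives q* = 129 and p* = 149.
With the subsidy, sellers receive ps = pb + 60 for each unit, where pb is the price buyers pay.
On the curves, pb = 278 - q and ps = 123.2 + 0.2q; the wedge ps − pb = 60 gives 123.2 + 0.2q − (278 - q) = 60, so q' = 179.
Then pb = 278 − 1·179 = 99 and ps = 123.2 + 0.2·179 = 159.
The subsidy expands output by 179 − 129 = 50 past the efficient level; on those units the gap between marginal cost and willingness to pay runs from 0 up to 60.
DWL = ½ × 60 × 50 = 1500.

Deadweight loss = $1500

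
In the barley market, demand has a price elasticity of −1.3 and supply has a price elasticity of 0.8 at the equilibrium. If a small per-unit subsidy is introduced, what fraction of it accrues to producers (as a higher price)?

Producer share = 13/21

For a small subsidy around the equilibrium, the benefit split depends on the relative slopes, which at a point are proportional to the elasticities.
Buyer share = εs/(εs + |εd|) = 0.8/(0.8 + 1.3) = 8/21; seller share = |εd|/(εs + |εd|) = 13/21.
So producers capture 13/21 of the subsidy.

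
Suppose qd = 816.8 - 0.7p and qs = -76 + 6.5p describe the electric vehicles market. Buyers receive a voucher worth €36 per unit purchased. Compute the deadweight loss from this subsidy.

Pre-subsidy: 816.8 - 0.7p = -76 + 6.5p gives p* = 124, q* = 730.
With the rebate, buyers effectively pay pb = ps − 36, where ps is the price sellers receive.
Demand in terms of ps becomes qd = 816.8 − 0.7(ps − 36) = 842 - 0.7ps. Setting this equal to supply: 842 - 0.7ps = -76 + 6.5ps, so ps = 127.5.
Buyers pay pb = 127.5 − 36 = 91.5; q' = -76 + 6.5·127.5 = 752.75.
The subsidy expands output by 752.75 − 730 = 22.75 past the efficient level; on those units the gap between marginal cost and willingness to pay runs from 0 up to 36.
DWL = ½ × 36 × 22.75 = 409.5.

Deadweight loss = €409.5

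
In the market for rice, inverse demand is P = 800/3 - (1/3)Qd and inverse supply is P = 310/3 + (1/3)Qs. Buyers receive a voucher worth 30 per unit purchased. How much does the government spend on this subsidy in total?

Pre-subsidy: 800/3 - (1/3)Q = 310/3 + (1/3)Q gives Q* = 245 and P* = 185.
With the rebate, buyers effectively pay Pb = Ps − 30, where Ps is the price sellers receive.
On the curves, Pb = 800/3 - (1/3)Q and Ps = 310/3 + (1/3)Q; the wedge Ps − Pb = 30 gives 310/3 + (1/3)Q − (800/3 - (1/3)Q) = 30, so Q' = 290.
Then Pb = 800/3 − (1/3)·290 = 170 and Ps = 310/3 + (1/3)·290 = 200.
Government outlay = subsidy × quantity = 30 × 290 = 8700.

Government cost = 8700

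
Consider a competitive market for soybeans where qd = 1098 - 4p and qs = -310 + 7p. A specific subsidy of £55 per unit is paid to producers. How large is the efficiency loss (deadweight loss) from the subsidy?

Pre-subsidy: 1098 - 4p = -310 + 7p gives p* = 128, q* = 586.
With the subsidy, sellers receive ps = pb + 55 for each unit, where pb is the price buyers pay.
Supply in terms of pb becomes qs = -310 + 7(pb + 55) = 75 + 7pb. Setting this equal to demand: 1098 - 4pb = 75 + 7pb, so pb = 93.
Sellers receive ps = 93 + 55 = 148; q' = 1098 − 4·93 = 726.
The subsidy expands output by 726 − 586 = 140 past the efficient level; on those units the gap between marginal cost and willingness to pay runs from 0 up to 55.
DWL = ½ × 55 × 140 = 3850.

Deadweight loss = £3850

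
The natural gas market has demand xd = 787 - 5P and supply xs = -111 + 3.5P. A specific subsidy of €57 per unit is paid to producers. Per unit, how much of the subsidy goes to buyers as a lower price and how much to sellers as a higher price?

Buyers gain 399/17 per unit; sellers gain 570/17 per unit

Pre-subsidy: 787 - 5P = -111 + 3.5P gives P* = 1796/17, x* = 4399/17.
With the subsidy, sellers receive Ps = Pb + 57 for each unit, where Pb is the price buyers pay.
Supply in terms of Pb becomes xs = -111 + 3.5(Pb + 57) = 88.5 + 3.5Pb. Setting this equal to demand: 787 - 5Pb = 88.5 + 3.5Pb, so Pb = 1397/17.
Sellers receive Ps = 1397/17 + 57 = 2366/17; x' = 787 − 5·(1397/17) = 6394/17.
Buyers' price falls by P* − Pb = 1796/17 − 1397/17 = 399/17; sellers' price rises by Ps − P* = 2366/17 − 1796/17 = 570/17.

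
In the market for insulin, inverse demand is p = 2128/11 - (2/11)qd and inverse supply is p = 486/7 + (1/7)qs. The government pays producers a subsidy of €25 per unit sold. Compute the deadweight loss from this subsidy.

Deadweight loss = €962.5

Pre-subsidy: 2128/11 - (2/11)q = 486/7 + (1/7)q gives q* = 382 and p* = 124.
With the subsidy, sellers receive ps = pb + 25 for each unit, where pb is the price buyers pay.
On the curves, pb = 2128/11 - (2/11)q and ps = 486/7 + (1/7)q; the wedge ps − pb = 25 gives 486/7 + (1/7)q − (2128/11 - (2/11)q) = 25, so q' = 459.
Then pb = 2128/11 − (2/11)·459 = 110 and ps = 486/7 + (1/7)·459 = 135.
The subsidy expands output by 459 − 382 = 77 past the efficient level; on those units the gap between marginal cost and willingness to pay runs from 0 up to 25.
DWL = ½ × 25 × 77 = 962.5.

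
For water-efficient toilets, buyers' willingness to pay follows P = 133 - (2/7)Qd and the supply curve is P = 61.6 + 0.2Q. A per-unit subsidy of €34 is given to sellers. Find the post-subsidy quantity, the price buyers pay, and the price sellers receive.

Pre-subsidy: 133 - (2/7)Q = 61.6 + 0.2Q gives Q* = 147 and P* = 91.
With the subsidy, sellers receive Ps = Pb + 34 for each unit, where Pb is the price buyers pay.
On the curves, Pb = 133 - (2/7)Q and Ps = 61.6 + 0.2Q; the wedge Ps − Pb = 34 gives 61.6 + 0.2Q − (133 - (2/7)Q) = 34, so Q' = 217.
Then Pb = 133 − (2/7)·217 = 71 and Ps = 61.6 + 0.2·217 = 105.

Q' = 217; buyers pay €71; sellers receive €105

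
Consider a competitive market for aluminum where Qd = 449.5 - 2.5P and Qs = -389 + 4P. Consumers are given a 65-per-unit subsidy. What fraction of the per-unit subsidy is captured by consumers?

Consumer share = 8/13

Pre-subsidy: 449.5 - 2.5P = -389 + 4P gives P* = 129, Q* = 127.
With the rebate, buyers effectively pay Pb = Ps − 65, where Ps is the price sellers receive.
Demand in terms of Ps becomes Qd = 449.5 − 2.5(Ps − 65) = 612 - 2.5Ps. Setting this equal to supply: 612 - 2.5Ps = -389 + 4Ps, so Ps = 154.
Buyers pay Pb = 154 − 65 = 89; Q' = -389 + 4·154 = 227.
Buyers' price falls by P* − Pb = 129 − 89 = 40; sellers' price rises by Ps − P* = 154 − 129 = 25.
So consumers capture 40/65 = 8/13 of each unit of subsidy.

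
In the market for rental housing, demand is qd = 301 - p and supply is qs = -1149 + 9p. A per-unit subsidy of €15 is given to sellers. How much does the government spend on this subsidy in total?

Government cost = €2542.5

Pre-subsidy: 301 - p = -1149 + 9p gives p* = 145, q* = 156.
With the subsidy, sellers receive ps = pb + 15 for each unit, where pb is the price buyers pay.
Supply in terms of pb becomes qs = -1149 + 9(pb + 15) = -1014 + 9pb. Setting this equal to demand: 301 - pb = -1014 + 9pb, so pb = 131.5.
Sellers receive ps = 131.5 + 15 = 146.5; q' = 301 − 1·131.5 = 169.5.
Government outlay = subsidy × quantity = 15 × 169.5 = 2542.5.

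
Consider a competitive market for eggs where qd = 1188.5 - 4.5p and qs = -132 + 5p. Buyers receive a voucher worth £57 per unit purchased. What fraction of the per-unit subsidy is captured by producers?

Producer share = 9/19

Pre-subsidy: 1188.5 - 4.5p = -132 + 5p gives p* = 139, q* = 563.
With the rebate, buyers effectively pay pb = ps − 57, where ps is the price sellers receive.
Demand in terms of ps becomes qd = 1188.5 − 4.5(ps − 57) = 1445 - 4.5ps. Setting this equal to supply: 1445 - 4.5ps = -132 + 5ps, so ps = 166.
Buyers pay pb = 166 − 57 = 109; q' = -132 + 5·166 = 698.
Buyers' price falls by p* − pb = 139 − 109 = 30; sellers' price rises by ps − p* = 166 − 139 = 27.
So producers capture 27/57 = 9/19 of each unit of subsidy.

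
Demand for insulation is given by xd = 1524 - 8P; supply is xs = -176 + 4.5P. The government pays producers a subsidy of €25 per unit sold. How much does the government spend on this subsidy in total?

Government cost = €12700

Pre-subsidy: 1524 - 8P = -176 + 4.5P gives P* = 136, x* = 436.
With the subsidy, sellers receive Ps = Pb + 25 for each unit, where Pb is the price buyers pay.
Supply in terms of Pb becomes xs = -176 + 4.5(Pb + 25) = -63.5 + 4.5Pb. Setting this equal to demand: 1524 - 8Pb = -63.5 + 4.5Pb, so Pb = 127.
Sellers receive Ps = 127 + 25 = 152; x' = 1524 − 8·127 = 508.
Government outlay = subsidy × quantity = 25 × 508 = 12700.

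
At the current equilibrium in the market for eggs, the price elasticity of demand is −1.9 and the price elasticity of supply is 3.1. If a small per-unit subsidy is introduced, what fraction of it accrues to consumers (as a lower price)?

For a small subsidy around the equilibrium, the benefit split depends on the relative slopes, which at a point are proportional to the elasticities.
Buyer share = εs/(εs + |εd|) = 3.1/(3.1 + 1.9) = 0.62; seller share = |εd|/(εs + |εd|) = 0.38.

Consumer share = 0.62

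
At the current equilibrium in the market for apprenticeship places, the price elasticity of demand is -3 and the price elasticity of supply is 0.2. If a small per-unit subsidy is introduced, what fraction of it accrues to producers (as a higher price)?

For a small subsidy around the equilibrium, the benefit split depends on the relative slopes, which at a point are proportional to the elasticities.
Buyer share = εs/(εs + |εd|) = 0.2/(0.2 + 3) = 0.0625; seller share = |εd|/(εs + |εd|) = 0.9375.
So producers capture 0.9375 of the subsidy.

Producer share = 0.9375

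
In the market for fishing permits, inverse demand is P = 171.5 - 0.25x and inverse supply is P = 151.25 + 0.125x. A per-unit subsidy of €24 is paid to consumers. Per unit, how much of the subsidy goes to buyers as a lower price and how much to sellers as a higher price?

Pre-subsidy: 171.5 - 0.25x = 151.25 + 0.125x gives x* = 54 and P* = 158.
With the rebate, buyers effectively pay Pb = Ps − 24, where Ps is the price sellers receive.
On the curves, Pb = 171.5 - 0.25x and Ps = 151.25 + 0.125x; the wedge Ps − Pb = 24 gives 151.25 + 0.125x − (171.5 - 0.25x) = 24, so x' = 118.
Then Pb = 171.5 − 0.25·118 = 142 and Ps = 151.25 + 0.125·118 = 166.
Buyers' price falls by P* − Pb = 158 − 142 = 16; sellers' price rises by Ps − P* = 166 − 158 = 8.

Buyers gain €16 per unit; sellers gain €8 per unit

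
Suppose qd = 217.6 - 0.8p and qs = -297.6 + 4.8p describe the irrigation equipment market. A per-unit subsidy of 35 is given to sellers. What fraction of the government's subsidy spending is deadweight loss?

DWL / government spending = 1/14

Pre-subsidy: 217.6 - 0.8p = -297.6 + 4.8p gives p* = 92, q* = 144.
With the subsidy, sellers receive ps = pb + 35 for each unit, where pb is the price buyers pay.
Supply in terms of pb becomes qs = -297.6 + 4.8(pb + 35) = -129.6 + 4.8pb. Setting this equal to demand: 217.6 - 0.8pb = -129.6 + 4.8pb, so pb = 62.
Sellers receive ps = 62 + 35 = 97; q' = 217.6 − 0.8·62 = 168.
ΔCS = ½(144 + 168)(92 − 62) = 4680; ΔPS = ½(144 + 168)(97 − 92) = 780.
Government spending = 35 × 168 = 5880.
DWL = ½ × 35 × (168 − 144) = 420; fraction = 420 / 5880 = 1/14.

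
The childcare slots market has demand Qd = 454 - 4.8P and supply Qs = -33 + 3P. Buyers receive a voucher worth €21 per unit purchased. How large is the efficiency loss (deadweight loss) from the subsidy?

Deadweight loss = 5292/13

Pre-subsidy: 454 - 4.8P = -33 + 3P gives P* = 2435/39, Q* = 2006/13.
With the rebate, buyers effectively pay Pb = Ps − 21, where Ps is the price sellers receive.
Demand in terms of Ps becomes Qd = 454 − 4.8(Ps − 21) = 554.8 - 4.8Ps. Setting this equal to supply: 554.8 - 4.8Ps = -33 + 3Ps, so Ps = 2939/39.
Buyers pay Pb = 2939/39 − 21 = 2120/39; Q' = -33 + 3·(2939/39) = 2510/13.
The subsidy expands output by 2510/13 − 2006/13 = 504/13 past the efficient level; on those units the gap between marginal cost and willingness to pay runs from 0 up to 21.
DWL = ½ × 21 × 504/13 = 5292/13.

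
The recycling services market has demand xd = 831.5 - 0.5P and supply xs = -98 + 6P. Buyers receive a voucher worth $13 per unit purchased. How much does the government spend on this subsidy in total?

Government cost = $9958

Pre-subsidy: 831.5 - 0.5P = -98 + 6P gives P* = 143, x* = 760.
With the rebate, buyers effectively pay Pb = Ps − 13, where Ps is the price sellers receive.
Demand in terms of Ps becomes xd = 831.5 − 0.5(Ps − 13) = 838 - 0.5Ps. Setting this equal to supply: 838 - 0.5Ps = -98 + 6Ps, so Ps = 144.
Buyers pay Pb = 144 − 13 = 131; x' = -98 + 6·144 = 766.
Government outlay = subsidy × quantity = 13 × 766 = 9958.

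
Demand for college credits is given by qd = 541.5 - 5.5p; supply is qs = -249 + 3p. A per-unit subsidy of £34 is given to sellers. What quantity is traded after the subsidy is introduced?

q' = 96

Pre-subsidy: 541.5 - 5.5p = -249 + 3p gives p* = 93, q* = 30.
With the subsidy, sellers receive ps = pb + 34 for each unit, where pb is the price buyers pay.
Supply in terms of pb becomes qs = -249 + 3(pb + 34) = -147 + 3pb. Setting this equal to demand: 541.5 - 5.5pb = -147 + 3pb, so pb = 81.
Sellers receive ps = 81 + 34 = 115; q' = 541.5 − 5.5·81 = 96.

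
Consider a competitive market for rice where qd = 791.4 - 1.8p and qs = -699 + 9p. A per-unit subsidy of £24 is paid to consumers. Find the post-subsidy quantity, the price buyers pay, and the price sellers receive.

q' = 579; buyers pay £118; sellers receive £142

Pre-subsidy: 791.4 - 1.8p = -699 + 9p gives p* = 138, q* = 543.
With the rebate, buyers effectively pay pb = ps − 24, where ps is the price sellers receive.
Demand in terms of ps becomes qd = 791.4 − 1.8(ps − 24) = 834.6 - 1.8ps. Setting this equal to supply: 834.6 - 1.8ps = -699 + 9ps, so ps = 142.
Buyers pay pb = 142 − 24 = 118; q' = -699 + 9·142 = 579.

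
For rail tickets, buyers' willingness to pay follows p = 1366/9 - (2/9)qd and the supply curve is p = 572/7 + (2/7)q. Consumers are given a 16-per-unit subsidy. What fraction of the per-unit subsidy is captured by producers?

Pre-subsidy: 1366/9 - (2/9)q = 572/7 + (2/7)q gives q* = 137.9375 and p* = 121.125.
With the rebate, buyers effectively pay pb = ps − 16, where ps is the price sellers receive.
On the curves, pb = 1366/9 - (2/9)q and ps = 572/7 + (2/7)q; the wedge ps − pb = 16 gives 572/7 + (2/7)q − (1366/9 - (2/9)q) = 16, so q' = 169.4375.
Then pb = 1366/9 − (2/9)·169.4375 = 114.125 and ps = 572/7 + (2/7)·169.4375 = 130.125.
Buyers' price falls by p* − pb = 121.125 − 114.125 = 7; sellers' price rises by ps − p* = 130.125 − 121.125 = 9.
So producers capture 9/16 = 0.5625 of each unit of subsidy.

Producer share = 0.5625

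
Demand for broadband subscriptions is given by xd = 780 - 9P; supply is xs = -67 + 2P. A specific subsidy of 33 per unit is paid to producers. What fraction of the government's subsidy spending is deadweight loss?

DWL / government spending = 9/47

Pre-subsidy: 780 - 9P = -67 + 2P gives P* = 77, x* = 87.
With the subsidy, sellers receive Ps = Pb + 33 for each unit, where Pb is the price buyers pay.
Supply in terms of Pb becomes xs = -67 + 2(Pb + 33) = -1 + 2Pb. Setting this equal to demand: 780 - 9Pb = -1 + 2Pb, so Pb = 71.
Sellers receive Ps = 71 + 33 = 104; x' = 780 − 9·71 = 141.
ΔCS = ½(87 + 141)(77 − 71) = 684; ΔPS = ½(87 + 141)(104 − 77) = 3078.
Government spending = 33 × 141 = 4653.
DWL = ½ × 33 × (141 − 87) = 891; fraction = 891 / 4653 = 9/47.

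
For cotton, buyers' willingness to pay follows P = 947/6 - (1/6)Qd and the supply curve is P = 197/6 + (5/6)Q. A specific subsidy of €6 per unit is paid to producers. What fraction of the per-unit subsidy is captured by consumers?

Pre-subsidy: 947/6 - (1/6)Q = 197/6 + (5/6)Q gives Q* = 125 and P* = 137.
With the subsidy, sellers receive Ps = Pb + 6 for each unit, where Pb is the price buyers pay.
On the curves, Pb = 947/6 - (1/6)Q and Ps = 197/6 + (5/6)Q; the wedge Ps − Pb = 6 gives 197/6 + (5/6)Q − (947/6 - (1/6)Q) = 6, so Q' = 131.
Then Pb = 947/6 − (1/6)·131 = 136 and Ps = 197/6 + (5/6)·131 = 142.
Buyers' price falls by P* − Pb = 137 − 136 = 1; sellers' price rises by Ps − P* = 142 − 137 = 5.
So consumers capture 1/6 = 1/6 of each unit of subsidy.

Consumer share = 1/6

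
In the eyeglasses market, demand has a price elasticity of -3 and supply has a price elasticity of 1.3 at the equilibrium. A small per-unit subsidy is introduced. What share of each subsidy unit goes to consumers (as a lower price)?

Consumer share = 13/43

For a small subsidy around the equilibrium, the benefit split depends on the relative slopes, which at a point are proportional to the elasticities.
Buyer share = εs/(εs + |εd|) = 1.3/(1.3 + 3) = 13/43; seller share = |εd|/(εs + |εd|) = 30/43.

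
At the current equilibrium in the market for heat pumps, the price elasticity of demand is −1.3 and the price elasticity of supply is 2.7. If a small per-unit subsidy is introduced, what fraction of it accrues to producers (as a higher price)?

Producer share = 0.325

For a small subsidy around the equilibrium, the benefit split depends on the relative slopes, which at a point are proportional to the elasticities.
Buyer share = εs/(εs + |εd|) = 2.7/(2.7 + 1.3) = 0.675; seller share = |εd|/(εs + |εd|) = 0.325.
So producers capture 0.325 of the subsidy.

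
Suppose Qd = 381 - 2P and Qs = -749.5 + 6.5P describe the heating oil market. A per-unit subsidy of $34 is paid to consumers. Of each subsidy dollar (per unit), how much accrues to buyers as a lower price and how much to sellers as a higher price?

Pre-subsidy: 381 - 2P = -749.5 + 6.5P gives P* = 133, Q* = 115.
With the rebate, buyers effectively pay Pb = Ps − 34, where Ps is the price sellers receive.
Demand in terms of Ps becomes Qd = 381 − 2(Ps − 34) = 449 - 2Ps. Setting this equal to supply: 449 - 2Ps = -749.5 + 6.5Ps, so Ps = 141.
Buyers pay Pb = 141 − 34 = 107; Q' = -749.5 + 6.5·141 = 167.
Buyers' price falls by P* − Pb = 133 − 107 = 26; sellers' price rises by Ps − P* = 141 − 133 = 8.

Buyers gain $26 per unit; sellers gain $8 per unit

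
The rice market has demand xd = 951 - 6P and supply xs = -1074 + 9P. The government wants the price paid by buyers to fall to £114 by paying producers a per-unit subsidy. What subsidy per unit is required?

At a buyer price of 114, quantity demanded is 951 − 6·114 = 267.
Sellers supply 267 only when they receive Ps with -1074 + 9·Ps = 267, i.e. Ps = 149.
s = Ps − Pb = 149 − 114 = 35.

Required subsidy s = £35 per unit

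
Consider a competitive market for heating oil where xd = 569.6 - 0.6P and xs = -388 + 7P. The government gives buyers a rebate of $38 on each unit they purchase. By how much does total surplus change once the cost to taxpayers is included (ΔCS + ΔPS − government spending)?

Net change in total surplus = -$399

Pre-subsidy: 569.6 - 0.6P = -388 + 7P gives P* = 126, x* = 494.
With the rebate, buyers effectively pay Pb = Ps − 38, where Ps is the price sellers receive.
Demand in terms of Ps becomes xd = 569.6 − 0.6(Ps − 38) = 592.4 - 0.6Ps. Setting this equal to supply: 592.4 - 0.6Ps = -388 + 7Ps, so Ps = 129.
Buyers pay Pb = 129 − 38 = 91; x' = -388 + 7·129 = 515.
ΔCS = ½(494 + 515)(126 − 91) = 17657.5; ΔPS = ½(494 + 515)(129 − 126) = 1513.5.
Government spending = 38 × 515 = 19570.
Net change = 17657.5 + 1513.5 − 19570 = -399. The loss equals the DWL triangle ½·38·21.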